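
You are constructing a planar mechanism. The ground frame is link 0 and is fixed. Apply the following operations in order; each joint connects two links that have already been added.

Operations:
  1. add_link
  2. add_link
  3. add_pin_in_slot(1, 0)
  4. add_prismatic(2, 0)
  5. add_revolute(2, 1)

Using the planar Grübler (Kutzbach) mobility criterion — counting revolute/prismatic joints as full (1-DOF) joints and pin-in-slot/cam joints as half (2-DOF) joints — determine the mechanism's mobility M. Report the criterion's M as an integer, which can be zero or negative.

M = 1

L=1 J1=0 J2=0
add link → L=2 J1=0 J2=0
add link → L=3 J1=0 J2=0
PS@1,0 dof=2 J2 → L=3 J1=0 J2=1
P@2,0 dof=1 J1 → L=3 J1=1 J2=1
R@2,1 dof=1 J1 → L=3 J1=2 J2=1
M=3(L−1)−2J1−J2=3·2−2·2−1=1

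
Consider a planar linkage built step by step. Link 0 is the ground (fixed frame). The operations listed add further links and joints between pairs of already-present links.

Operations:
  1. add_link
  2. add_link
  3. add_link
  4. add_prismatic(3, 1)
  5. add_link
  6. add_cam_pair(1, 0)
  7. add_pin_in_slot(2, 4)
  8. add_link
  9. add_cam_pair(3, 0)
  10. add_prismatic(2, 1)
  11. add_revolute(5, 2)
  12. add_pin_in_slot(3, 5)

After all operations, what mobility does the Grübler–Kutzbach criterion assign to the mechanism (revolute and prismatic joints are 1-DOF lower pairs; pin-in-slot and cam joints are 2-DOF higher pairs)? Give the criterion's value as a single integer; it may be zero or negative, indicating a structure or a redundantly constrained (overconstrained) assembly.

M = 5

(L,J1,J2)=(1,0,0); link0 fixed
link1: (2,0,0)
link2: (3,0,0)
link3: (4,0,0)
P 3-1 [J1]: (4,1,0)
link4: (5,1,0)
C 1-0 [J2]: (5,1,1)
PS 2-4 [J2]: (5,1,2)
link5: (6,1,2)
C 3-0 [J2]: (6,1,3)
P 2-1 [J1]: (6,2,3)
R 5-2 [J1]: (6,3,3)
PS 3-5 [J2]: (6,3,4)
Grübler: 3·5 − 2·3 − 4 = 5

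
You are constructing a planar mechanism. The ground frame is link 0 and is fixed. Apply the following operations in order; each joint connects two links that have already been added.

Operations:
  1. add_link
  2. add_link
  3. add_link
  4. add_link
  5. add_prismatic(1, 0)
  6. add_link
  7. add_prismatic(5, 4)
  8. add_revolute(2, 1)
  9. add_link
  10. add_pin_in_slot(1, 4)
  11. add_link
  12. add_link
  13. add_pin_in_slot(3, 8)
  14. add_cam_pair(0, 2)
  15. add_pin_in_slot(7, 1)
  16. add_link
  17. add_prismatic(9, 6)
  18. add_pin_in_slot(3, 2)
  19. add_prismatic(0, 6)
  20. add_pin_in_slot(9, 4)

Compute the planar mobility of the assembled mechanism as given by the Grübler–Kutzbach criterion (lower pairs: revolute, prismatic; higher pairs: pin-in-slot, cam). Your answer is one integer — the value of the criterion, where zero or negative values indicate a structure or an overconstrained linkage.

ground; <1,0,0>
#1 <2,0,0>
#2 <3,0,0>
#3 <4,0,0>
#4 <5,0,0>
P:1↔0 J1 <5,1,0>
#5 <6,1,0>
P:5↔4 J1 <6,2,0>
R:2↔1 J1 <6,3,0>
#6 <7,3,0>
PS:1↔4 J2 <7,3,1>
#7 <8,3,1>
#8 <9,3,1>
PS:3↔8 J2 <9,3,2>
C:0↔2 J2 <9,3,3>
PS:7↔1 J2 <9,3,4>
#9 <10,3,4>
P:9↔6 J1 <10,4,4>
PS:3↔2 J2 <10,4,5>
P:0↔6 J1 <10,5,5>
PS:9↔4 J2 <10,5,6>
3×9 − 2×5 − 1×6 = 11

M = 11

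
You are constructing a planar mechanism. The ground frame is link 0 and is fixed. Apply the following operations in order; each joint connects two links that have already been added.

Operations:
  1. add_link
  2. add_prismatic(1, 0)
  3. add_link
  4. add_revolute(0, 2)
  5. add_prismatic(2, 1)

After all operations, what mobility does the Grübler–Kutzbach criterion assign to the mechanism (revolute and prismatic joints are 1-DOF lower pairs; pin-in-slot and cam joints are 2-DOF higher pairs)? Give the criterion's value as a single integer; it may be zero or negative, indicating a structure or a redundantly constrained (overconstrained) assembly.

(L,J1,J2)=(1,0,0); link0 fixed
link1: (2,0,0)
P 1-0 [J1]: (2,1,0)
link2: (3,1,0)
R 0-2 [J1]: (3,2,0)
P 2-1 [J1]: (3,3,0)
Grübler: 3·2 − 2·3 − 0 = 0

M = 0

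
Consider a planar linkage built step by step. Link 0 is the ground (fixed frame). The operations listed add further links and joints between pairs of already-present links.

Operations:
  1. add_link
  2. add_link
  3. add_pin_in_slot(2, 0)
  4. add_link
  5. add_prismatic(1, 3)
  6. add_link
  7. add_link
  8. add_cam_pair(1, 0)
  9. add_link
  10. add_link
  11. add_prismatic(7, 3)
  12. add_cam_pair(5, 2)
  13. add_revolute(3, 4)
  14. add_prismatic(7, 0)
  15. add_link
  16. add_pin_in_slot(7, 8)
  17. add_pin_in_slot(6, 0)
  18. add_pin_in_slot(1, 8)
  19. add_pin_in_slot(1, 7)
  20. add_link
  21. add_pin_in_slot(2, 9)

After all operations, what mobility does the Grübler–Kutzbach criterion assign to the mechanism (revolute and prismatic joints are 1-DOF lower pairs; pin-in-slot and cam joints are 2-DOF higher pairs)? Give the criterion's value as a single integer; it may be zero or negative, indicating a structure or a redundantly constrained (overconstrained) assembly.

M = 11

ground; <1,0,0>
#1 <2,0,0>
#2 <3,0,0>
PS:2↔0 J2 <3,0,1>
#3 <4,0,1>
P:1↔3 J1 <4,1,1>
#4 <5,1,1>
#5 <6,1,1>
C:1↔0 J2 <6,1,2>
#6 <7,1,2>
#7 <8,1,2>
P:7↔3 J1 <8,2,2>
C:5↔2 J2 <8,2,3>
R:3↔4 J1 <8,3,3>
P:7↔0 J1 <8,4,3>
#8 <9,4,3>
PS:7↔8 J2 <9,4,4>
PS:6↔0 J2 <9,4,5>
PS:1↔8 J2 <9,4,6>
PS:1↔7 J2 <9,4,7>
#9 <10,4,7>
PS:2↔9 J2 <10,4,8>
3×9 − 2×4 − 1×8 = 11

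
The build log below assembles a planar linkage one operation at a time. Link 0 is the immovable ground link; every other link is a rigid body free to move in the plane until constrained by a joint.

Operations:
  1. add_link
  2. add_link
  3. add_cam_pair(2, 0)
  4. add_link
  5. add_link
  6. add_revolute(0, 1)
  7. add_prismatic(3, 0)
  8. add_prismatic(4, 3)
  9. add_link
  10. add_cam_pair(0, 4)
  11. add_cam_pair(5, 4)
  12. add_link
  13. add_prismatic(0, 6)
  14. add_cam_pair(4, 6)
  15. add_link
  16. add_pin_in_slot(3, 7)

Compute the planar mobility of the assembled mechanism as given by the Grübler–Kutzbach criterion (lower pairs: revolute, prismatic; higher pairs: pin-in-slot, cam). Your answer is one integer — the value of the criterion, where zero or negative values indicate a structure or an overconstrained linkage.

ground; <1,0,0>
#1 <2,0,0>
#2 <3,0,0>
C:2↔0 J2 <3,0,1>
#3 <4,0,1>
#4 <5,0,1>
R:0↔1 J1 <5,1,1>
P:3↔0 J1 <5,2,1>
P:4↔3 J1 <5,3,1>
#5 <6,3,1>
C:0↔4 J2 <6,3,2>
C:5↔4 J2 <6,3,3>
#6 <7,3,3>
P:0↔6 J1 <7,4,3>
C:4↔6 J2 <7,4,4>
#7 <8,4,4>
PS:3↔7 J2 <8,4,5>
3×7 − 2×4 − 1×5 = 8

M = 8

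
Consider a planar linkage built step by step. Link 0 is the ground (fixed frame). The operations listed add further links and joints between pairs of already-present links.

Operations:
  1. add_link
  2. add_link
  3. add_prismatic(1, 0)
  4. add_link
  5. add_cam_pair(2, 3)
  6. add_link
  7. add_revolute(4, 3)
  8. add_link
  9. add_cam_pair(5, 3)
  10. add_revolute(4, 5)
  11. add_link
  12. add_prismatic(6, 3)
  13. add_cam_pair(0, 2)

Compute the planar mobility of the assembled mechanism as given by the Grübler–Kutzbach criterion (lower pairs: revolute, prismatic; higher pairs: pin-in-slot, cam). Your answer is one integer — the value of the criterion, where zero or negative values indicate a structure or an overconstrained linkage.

M = 7

(L,J1,J2)=(1,0,0); link0 fixed
link1: (2,0,0)
link2: (3,0,0)
P 1-0 [J1]: (3,1,0)
link3: (4,1,0)
C 2-3 [J2]: (4,1,1)
link4: (5,1,1)
R 4-3 [J1]: (5,2,1)
link5: (6,2,1)
C 5-3 [J2]: (6,2,2)
R 4-5 [J1]: (6,3,2)
link6: (7,3,2)
P 6-3 [J1]: (7,4,2)
C 0-2 [J2]: (7,4,3)
Grübler: 3·6 − 2·4 − 3 = 7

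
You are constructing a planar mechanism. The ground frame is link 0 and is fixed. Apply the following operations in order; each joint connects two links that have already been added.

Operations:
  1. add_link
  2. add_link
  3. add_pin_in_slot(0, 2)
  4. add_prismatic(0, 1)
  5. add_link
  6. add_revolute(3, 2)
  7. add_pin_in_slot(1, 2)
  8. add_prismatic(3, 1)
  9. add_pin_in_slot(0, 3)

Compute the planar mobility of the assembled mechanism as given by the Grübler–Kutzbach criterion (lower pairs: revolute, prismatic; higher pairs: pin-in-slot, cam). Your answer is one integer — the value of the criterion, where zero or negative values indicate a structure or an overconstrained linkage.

link 0 = ground. State L|J1|J2 = 1|0|0
+link1  2|0|0
+link2  3|0|0
PS(0,2) f=2→J2  3|0|1
P(0,1) f=1→J1  3|1|1
+link3  4|1|1
R(3,2) f=1→J1  4|2|1
PS(1,2) f=2→J2  4|2|2
P(3,1) f=1→J1  4|3|2
PS(0,3) f=2→J2  4|3|3
M = 3(4−1)−2·3−3 = 9−6−3 = 0

M = 0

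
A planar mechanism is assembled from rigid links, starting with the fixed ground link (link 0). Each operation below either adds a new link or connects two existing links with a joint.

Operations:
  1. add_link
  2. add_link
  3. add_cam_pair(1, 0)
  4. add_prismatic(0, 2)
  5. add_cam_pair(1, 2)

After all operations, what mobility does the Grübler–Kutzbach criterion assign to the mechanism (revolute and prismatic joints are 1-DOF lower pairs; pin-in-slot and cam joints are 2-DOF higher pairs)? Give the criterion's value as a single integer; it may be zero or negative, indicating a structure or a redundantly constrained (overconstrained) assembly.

M = 2

[1;0;0] (link 0 is ground)
L+ [2;0;0]
L+ [3;0;0]
C(1,0)∈J2 [3;0;1]
P(0,2)∈J1 [3;1;1]
C(1,2)∈J2 [3;1;2]
mobility = 6 − 2 − 2 = 2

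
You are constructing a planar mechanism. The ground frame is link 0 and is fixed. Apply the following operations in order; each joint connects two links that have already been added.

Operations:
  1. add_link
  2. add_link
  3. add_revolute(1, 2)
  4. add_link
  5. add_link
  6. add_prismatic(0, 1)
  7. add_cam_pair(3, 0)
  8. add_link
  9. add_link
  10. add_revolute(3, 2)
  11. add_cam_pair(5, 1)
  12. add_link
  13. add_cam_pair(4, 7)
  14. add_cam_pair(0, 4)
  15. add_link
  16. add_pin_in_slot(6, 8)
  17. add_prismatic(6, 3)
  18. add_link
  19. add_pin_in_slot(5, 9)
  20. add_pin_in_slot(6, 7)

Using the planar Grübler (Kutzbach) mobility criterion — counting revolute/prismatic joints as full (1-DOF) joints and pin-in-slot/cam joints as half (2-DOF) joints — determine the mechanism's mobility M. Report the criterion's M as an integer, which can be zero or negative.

M = 12

L=1 J1=0 J2=0
add link → L=2 J1=0 J2=0
add link → L=3 J1=0 J2=0
R@1,2 dof=1 J1 → L=3 J1=1 J2=0
add link → L=4 J1=1 J2=0
add link → L=5 J1=1 J2=0
P@0,1 dof=1 J1 → L=5 J1=2 J2=0
C@3,0 dof=2 J2 → L=5 J1=2 J2=1
add link → L=6 J1=2 J2=1
add link → L=7 J1=2 J2=1
R@3,2 dof=1 J1 → L=7 J1=3 J2=1
C@5,1 dof=2 J2 → L=7 J1=3 J2=2
add link → L=8 J1=3 J2=2
C@4,7 dof=2 J2 → L=8 J1=3 J2=3
C@0,4 dof=2 J2 → L=8 J1=3 J2=4
add link → L=9 J1=3 J2=4
PS@6,8 dof=2 J2 → L=9 J1=3 J2=5
P@6,3 dof=1 J1 → L=9 J1=4 J2=5
add link → L=10 J1=4 J2=5
PS@5,9 dof=2 J2 → L=10 J1=4 J2=6
PS@6,7 dof=2 J2 → L=10 J1=4 J2=7
M=3(L−1)−2J1−J2=3·9−2·4−7=12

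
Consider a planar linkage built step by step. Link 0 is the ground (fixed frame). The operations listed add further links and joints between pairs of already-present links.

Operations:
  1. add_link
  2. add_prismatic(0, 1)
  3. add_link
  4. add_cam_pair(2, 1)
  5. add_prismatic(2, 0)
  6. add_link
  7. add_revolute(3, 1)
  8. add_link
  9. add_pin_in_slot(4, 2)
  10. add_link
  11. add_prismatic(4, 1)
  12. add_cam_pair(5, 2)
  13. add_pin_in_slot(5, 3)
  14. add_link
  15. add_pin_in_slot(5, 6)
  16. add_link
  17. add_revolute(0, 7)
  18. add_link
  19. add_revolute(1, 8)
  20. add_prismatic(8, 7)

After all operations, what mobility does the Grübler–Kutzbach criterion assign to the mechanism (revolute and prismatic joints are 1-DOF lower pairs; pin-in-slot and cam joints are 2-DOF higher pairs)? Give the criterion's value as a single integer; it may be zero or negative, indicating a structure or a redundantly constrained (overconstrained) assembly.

(L,J1,J2)=(1,0,0); link0 fixed
link1: (2,0,0)
P 0-1 [J1]: (2,1,0)
link2: (3,1,0)
C 2-1 [J2]: (3,1,1)
P 2-0 [J1]: (3,2,1)
link3: (4,2,1)
R 3-1 [J1]: (4,3,1)
link4: (5,3,1)
PS 4-2 [J2]: (5,3,2)
link5: (6,3,2)
P 4-1 [J1]: (6,4,2)
C 5-2 [J2]: (6,4,3)
PS 5-3 [J2]: (6,4,4)
link6: (7,4,4)
PS 5-6 [J2]: (7,4,5)
link7: (8,4,5)
R 0-7 [J1]: (8,5,5)
link8: (9,5,5)
R 1-8 [J1]: (9,6,5)
P 8-7 [J1]: (9,7,5)
Grübler: 3·8 − 2·7 − 5 = 5

M = 5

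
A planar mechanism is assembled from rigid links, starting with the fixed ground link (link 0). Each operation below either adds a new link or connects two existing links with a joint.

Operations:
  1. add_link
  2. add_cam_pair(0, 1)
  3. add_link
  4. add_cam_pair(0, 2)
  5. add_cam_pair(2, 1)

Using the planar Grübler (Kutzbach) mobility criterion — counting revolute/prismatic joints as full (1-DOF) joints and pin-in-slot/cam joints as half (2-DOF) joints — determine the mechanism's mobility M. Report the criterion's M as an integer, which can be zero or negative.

M = 3

ground; <1,0,0>
#1 <2,0,0>
C:0↔1 J2 <2,0,1>
#2 <3,0,1>
C:0↔2 J2 <3,0,2>
C:2↔1 J2 <3,0,3>
3×2 − 2×0 − 1×3 = 3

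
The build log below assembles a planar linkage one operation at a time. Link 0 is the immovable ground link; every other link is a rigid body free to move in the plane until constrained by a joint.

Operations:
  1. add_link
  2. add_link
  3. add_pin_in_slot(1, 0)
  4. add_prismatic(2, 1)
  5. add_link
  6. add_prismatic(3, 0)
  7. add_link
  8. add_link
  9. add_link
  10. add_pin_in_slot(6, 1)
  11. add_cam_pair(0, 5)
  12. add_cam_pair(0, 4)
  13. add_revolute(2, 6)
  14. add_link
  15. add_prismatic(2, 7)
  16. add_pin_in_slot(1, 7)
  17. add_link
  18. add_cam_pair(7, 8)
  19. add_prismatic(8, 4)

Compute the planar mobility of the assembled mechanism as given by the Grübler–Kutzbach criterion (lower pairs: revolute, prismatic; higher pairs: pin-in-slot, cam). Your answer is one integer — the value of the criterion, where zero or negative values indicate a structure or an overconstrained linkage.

M = 8

L=1 J1=0 J2=0
add link → L=2 J1=0 J2=0
add link → L=3 J1=0 J2=0
PS@1,0 dof=2 J2 → L=3 J1=0 J2=1
P@2,1 dof=1 J1 → L=3 J1=1 J2=1
add link → L=4 J1=1 J2=1
P@3,0 dof=1 J1 → L=4 J1=2 J2=1
add link → L=5 J1=2 J2=1
add link → L=6 J1=2 J2=1
add link → L=7 J1=2 J2=1
PS@6,1 dof=2 J2 → L=7 J1=2 J2=2
C@0,5 dof=2 J2 → L=7 J1=2 J2=3
C@0,4 dof=2 J2 → L=7 J1=2 J2=4
R@2,6 dof=1 J1 → L=7 J1=3 J2=4
add link → L=8 J1=3 J2=4
P@2,7 dof=1 J1 → L=8 J1=4 J2=4
PS@1,7 dof=2 J2 → L=8 J1=4 J2=5
add link → L=9 J1=4 J2=5
C@7,8 dof=2 J2 → L=9 J1=4 J2=6
P@8,4 dof=1 J1 → L=9 J1=5 J2=6
M=3(L−1)−2J1−J2=3·8−2·5−6=8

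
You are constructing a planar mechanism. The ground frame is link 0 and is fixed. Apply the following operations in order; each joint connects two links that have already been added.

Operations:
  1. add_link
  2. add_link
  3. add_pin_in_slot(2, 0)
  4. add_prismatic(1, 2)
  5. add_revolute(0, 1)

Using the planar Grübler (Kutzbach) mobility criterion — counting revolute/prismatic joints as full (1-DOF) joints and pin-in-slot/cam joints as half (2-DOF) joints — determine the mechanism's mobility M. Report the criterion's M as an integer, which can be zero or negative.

ground; <1,0,0>
#1 <2,0,0>
#2 <3,0,0>
PS:2↔0 J2 <3,0,1>
P:1↔2 J1 <3,1,1>
R:0↔1 J1 <3,2,1>
3×2 − 2×2 − 1×1 = 1

M = 1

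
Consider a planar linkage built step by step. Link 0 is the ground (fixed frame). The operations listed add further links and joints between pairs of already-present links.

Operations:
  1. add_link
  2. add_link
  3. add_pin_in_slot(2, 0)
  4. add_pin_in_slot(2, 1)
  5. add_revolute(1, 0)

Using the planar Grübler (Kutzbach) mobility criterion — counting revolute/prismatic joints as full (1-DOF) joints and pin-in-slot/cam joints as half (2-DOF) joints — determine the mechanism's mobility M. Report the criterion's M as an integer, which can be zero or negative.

[1;0;0] (link 0 is ground)
L+ [2;0;0]
L+ [3;0;0]
PS(2,0)∈J2 [3;0;1]
PS(2,1)∈J2 [3;0;2]
R(1,0)∈J1 [3;1;2]
mobility = 6 − 2 − 2 = 2

M = 2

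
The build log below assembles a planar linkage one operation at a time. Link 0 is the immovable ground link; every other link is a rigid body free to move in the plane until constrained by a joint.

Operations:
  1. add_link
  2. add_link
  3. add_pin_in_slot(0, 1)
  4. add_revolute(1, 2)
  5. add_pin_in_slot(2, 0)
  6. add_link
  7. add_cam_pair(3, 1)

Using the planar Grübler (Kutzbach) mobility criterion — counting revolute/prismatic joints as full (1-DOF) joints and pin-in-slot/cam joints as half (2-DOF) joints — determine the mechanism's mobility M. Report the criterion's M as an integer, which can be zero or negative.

M = 4

[1;0;0] (link 0 is ground)
L+ [2;0;0]
L+ [3;0;0]
PS(0,1)∈J2 [3;0;1]
R(1,2)∈J1 [3;1;1]
PS(2,0)∈J2 [3;1;2]
L+ [4;1;2]
C(3,1)∈J2 [4;1;3]
mobility = 9 − 2 − 3 = 4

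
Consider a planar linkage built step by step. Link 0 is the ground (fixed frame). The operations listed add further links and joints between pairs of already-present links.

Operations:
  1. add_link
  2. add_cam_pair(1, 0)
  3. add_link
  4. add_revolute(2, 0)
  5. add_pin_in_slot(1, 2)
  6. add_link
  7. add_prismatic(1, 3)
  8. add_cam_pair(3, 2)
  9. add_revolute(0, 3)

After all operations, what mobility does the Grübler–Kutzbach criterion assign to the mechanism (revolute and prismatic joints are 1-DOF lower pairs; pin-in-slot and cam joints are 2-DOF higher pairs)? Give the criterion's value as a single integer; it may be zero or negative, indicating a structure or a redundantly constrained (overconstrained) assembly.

M = 0

L=1 J1=0 J2=0
add link → L=2 J1=0 J2=0
C@1,0 dof=2 J2 → L=2 J1=0 J2=1
add link → L=3 J1=0 J2=1
R@2,0 dof=1 J1 → L=3 J1=1 J2=1
PS@1,2 dof=2 J2 → L=3 J1=1 J2=2
add link → L=4 J1=1 J2=2
P@1,3 dof=1 J1 → L=4 J1=2 J2=2
C@3,2 dof=2 J2 → L=4 J1=2 J2=3
R@0,3 dof=1 J1 → L=4 J1=3 J2=3
M=3(L−1)−2J1−J2=3·3−2·3−3=0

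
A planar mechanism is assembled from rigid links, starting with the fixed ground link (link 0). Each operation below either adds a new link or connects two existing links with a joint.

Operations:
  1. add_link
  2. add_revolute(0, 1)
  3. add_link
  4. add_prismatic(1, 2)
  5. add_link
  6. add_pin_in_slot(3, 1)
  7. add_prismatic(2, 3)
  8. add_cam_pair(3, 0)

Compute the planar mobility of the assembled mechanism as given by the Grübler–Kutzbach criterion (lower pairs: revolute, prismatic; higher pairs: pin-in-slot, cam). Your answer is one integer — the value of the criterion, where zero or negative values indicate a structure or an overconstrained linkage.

L=1 J1=0 J2=0
add link → L=2 J1=0 J2=0
R@0,1 dof=1 J1 → L=2 J1=1 J2=0
add link → L=3 J1=1 J2=0
P@1,2 dof=1 J1 → L=3 J1=2 J2=0
add link → L=4 J1=2 J2=0
PS@3,1 dof=2 J2 → L=4 J1=2 J2=1
P@2,3 dof=1 J1 → L=4 J1=3 J2=1
C@3,0 dof=2 J2 → L=4 J1=3 J2=2
M=3(L−1)−2J1−J2=3·3−2·3−2=1

M = 1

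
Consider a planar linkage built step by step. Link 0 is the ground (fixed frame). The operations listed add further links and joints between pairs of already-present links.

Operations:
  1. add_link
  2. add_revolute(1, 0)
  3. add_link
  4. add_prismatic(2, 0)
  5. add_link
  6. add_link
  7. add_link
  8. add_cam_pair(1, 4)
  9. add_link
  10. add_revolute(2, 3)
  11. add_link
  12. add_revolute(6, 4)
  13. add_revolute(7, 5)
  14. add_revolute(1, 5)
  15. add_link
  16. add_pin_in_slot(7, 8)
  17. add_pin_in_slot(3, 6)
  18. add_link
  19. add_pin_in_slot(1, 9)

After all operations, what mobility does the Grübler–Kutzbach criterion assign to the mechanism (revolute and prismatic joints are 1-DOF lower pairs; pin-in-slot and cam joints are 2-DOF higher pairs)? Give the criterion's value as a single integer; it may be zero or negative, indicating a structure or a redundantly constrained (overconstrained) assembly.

M = 11

link 0 = ground. State L|J1|J2 = 1|0|0
+link1  2|0|0
R(1,0) f=1→J1  2|1|0
+link2  3|1|0
P(2,0) f=1→J1  3|2|0
+link3  4|2|0
+link4  5|2|0
+link5  6|2|0
C(1,4) f=2→J2  6|2|1
+link6  7|2|1
R(2,3) f=1→J1  7|3|1
+link7  8|3|1
R(6,4) f=1→J1  8|4|1
R(7,5) f=1→J1  8|5|1
R(1,5) f=1→J1  8|6|1
+link8  9|6|1
PS(7,8) f=2→J2  9|6|2
PS(3,6) f=2→J2  9|6|3
+link9  10|6|3
PS(1,9) f=2→J2  10|6|4
M = 3(10−1)−2·6−4 = 27−12−4 = 11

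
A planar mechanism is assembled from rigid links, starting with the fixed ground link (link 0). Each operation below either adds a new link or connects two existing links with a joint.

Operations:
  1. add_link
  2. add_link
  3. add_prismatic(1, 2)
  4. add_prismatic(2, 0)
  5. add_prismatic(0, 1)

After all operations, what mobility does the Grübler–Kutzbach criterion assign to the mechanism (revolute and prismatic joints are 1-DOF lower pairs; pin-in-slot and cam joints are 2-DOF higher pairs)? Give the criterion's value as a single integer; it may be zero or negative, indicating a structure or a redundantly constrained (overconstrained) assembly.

M = 0

ground; <1,0,0>
#1 <2,0,0>
#2 <3,0,0>
P:1↔2 J1 <3,1,0>
P:2↔0 J1 <3,2,0>
P:0↔1 J1 <3,3,0>
3×2 − 2×3 − 1×0 = 0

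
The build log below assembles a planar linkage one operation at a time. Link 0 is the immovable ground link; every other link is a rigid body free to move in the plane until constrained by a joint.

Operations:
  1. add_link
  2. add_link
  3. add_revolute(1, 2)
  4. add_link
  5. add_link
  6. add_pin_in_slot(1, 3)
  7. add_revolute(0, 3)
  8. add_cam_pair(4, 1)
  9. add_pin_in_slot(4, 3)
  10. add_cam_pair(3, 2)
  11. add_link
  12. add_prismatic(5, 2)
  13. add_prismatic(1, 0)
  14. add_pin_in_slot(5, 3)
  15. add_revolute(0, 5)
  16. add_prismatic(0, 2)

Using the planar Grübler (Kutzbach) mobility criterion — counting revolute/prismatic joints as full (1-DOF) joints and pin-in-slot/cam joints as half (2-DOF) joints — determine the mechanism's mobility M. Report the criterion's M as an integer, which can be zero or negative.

M = -2

link 0 = ground. State L|J1|J2 = 1|0|0
+link1  2|0|0
+link2  3|0|0
R(1,2) f=1→J1  3|1|0
+link3  4|1|0
+link4  5|1|0
PS(1,3) f=2→J2  5|1|1
R(0,3) f=1→J1  5|2|1
C(4,1) f=2→J2  5|2|2
PS(4,3) f=2→J2  5|2|3
C(3,2) f=2→J2  5|2|4
+link5  6|2|4
P(5,2) f=1→J1  6|3|4
P(1,0) f=1→J1  6|4|4
PS(5,3) f=2→J2  6|4|5
R(0,5) f=1→J1  6|5|5
P(0,2) f=1→J1  6|6|5
M = 3(6−1)−2·6−5 = 15−12−5 = -2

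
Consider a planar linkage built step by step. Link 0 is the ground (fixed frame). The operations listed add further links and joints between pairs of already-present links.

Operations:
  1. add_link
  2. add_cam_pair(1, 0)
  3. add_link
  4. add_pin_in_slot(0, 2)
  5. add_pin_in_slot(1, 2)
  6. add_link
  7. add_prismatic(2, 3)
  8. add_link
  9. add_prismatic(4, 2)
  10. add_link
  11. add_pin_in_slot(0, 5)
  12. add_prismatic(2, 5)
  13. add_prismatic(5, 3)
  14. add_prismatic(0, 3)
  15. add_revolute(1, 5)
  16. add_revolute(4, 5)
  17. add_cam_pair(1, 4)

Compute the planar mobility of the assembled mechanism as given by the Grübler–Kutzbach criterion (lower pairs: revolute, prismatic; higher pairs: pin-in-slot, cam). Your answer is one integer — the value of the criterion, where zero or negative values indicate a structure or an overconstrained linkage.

M = -4

ground; <1,0,0>
#1 <2,0,0>
C:1↔0 J2 <2,0,1>
#2 <3,0,1>
PS:0↔2 J2 <3,0,2>
PS:1↔2 J2 <3,0,3>
#3 <4,0,3>
P:2↔3 J1 <4,1,3>
#4 <5,1,3>
P:4↔2 J1 <5,2,3>
#5 <6,2,3>
PS:0↔5 J2 <6,2,4>
P:2↔5 J1 <6,3,4>
P:5↔3 J1 <6,4,4>
P:0↔3 J1 <6,5,4>
R:1↔5 J1 <6,6,4>
R:4↔5 J1 <6,7,4>
C:1↔4 J2 <6,7,5>
3×5 − 2×7 − 1×5 = -4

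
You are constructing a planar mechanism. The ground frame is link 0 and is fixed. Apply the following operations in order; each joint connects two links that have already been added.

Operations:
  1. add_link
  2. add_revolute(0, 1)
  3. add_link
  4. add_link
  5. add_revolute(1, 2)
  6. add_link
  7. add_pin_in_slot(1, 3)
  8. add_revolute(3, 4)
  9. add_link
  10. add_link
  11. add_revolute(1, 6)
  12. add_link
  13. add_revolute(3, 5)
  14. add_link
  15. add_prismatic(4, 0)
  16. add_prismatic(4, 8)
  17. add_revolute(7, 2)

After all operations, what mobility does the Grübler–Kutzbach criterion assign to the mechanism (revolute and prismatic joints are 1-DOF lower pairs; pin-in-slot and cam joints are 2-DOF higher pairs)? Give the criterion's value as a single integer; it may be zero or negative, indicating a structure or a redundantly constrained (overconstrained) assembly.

link 0 = ground. State L|J1|J2 = 1|0|0
+link1  2|0|0
R(0,1) f=1→J1  2|1|0
+link2  3|1|0
+link3  4|1|0
R(1,2) f=1→J1  4|2|0
+link4  5|2|0
PS(1,3) f=2→J2  5|2|1
R(3,4) f=1→J1  5|3|1
+link5  6|3|1
+link6  7|3|1
R(1,6) f=1→J1  7|4|1
+link7  8|4|1
R(3,5) f=1→J1  8|5|1
+link8  9|5|1
P(4,0) f=1→J1  9|6|1
P(4,8) f=1→J1  9|7|1
R(7,2) f=1→J1  9|8|1
M = 3(9−1)−2·8−1 = 24−16−1 = 7

M = 7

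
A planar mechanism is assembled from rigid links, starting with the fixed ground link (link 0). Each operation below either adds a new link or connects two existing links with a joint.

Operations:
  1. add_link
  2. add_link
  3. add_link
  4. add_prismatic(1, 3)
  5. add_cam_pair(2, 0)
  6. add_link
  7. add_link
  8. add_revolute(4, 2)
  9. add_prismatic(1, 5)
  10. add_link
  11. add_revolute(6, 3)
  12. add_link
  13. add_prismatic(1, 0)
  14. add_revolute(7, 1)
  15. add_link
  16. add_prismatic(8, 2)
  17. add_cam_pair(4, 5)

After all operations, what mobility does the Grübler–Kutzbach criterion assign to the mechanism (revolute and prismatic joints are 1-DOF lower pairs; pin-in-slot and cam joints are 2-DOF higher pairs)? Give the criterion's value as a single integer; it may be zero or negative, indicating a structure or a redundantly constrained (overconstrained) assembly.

ground; <1,0,0>
#1 <2,0,0>
#2 <3,0,0>
#3 <4,0,0>
P:1↔3 J1 <4,1,0>
C:2↔0 J2 <4,1,1>
#4 <5,1,1>
#5 <6,1,1>
R:4↔2 J1 <6,2,1>
P:1↔5 J1 <6,3,1>
#6 <7,3,1>
R:6↔3 J1 <7,4,1>
#7 <8,4,1>
P:1↔0 J1 <8,5,1>
R:7↔1 J1 <8,6,1>
#8 <9,6,1>
P:8↔2 J1 <9,7,1>
C:4↔5 J2 <9,7,2>
3×8 − 2×7 − 1×2 = 8

M = 8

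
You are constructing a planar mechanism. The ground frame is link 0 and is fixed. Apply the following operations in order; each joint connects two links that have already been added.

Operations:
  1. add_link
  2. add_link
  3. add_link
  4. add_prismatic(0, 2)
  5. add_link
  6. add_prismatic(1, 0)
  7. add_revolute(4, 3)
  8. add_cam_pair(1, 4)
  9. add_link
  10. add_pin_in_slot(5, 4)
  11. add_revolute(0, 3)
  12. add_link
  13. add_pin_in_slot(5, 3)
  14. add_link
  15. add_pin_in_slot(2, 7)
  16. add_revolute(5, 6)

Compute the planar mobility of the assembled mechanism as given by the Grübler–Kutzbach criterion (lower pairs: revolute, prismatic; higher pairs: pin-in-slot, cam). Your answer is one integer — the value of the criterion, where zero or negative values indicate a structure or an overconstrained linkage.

ground; <1,0,0>
#1 <2,0,0>
#2 <3,0,0>
#3 <4,0,0>
P:0↔2 J1 <4,1,0>
#4 <5,1,0>
P:1↔0 J1 <5,2,0>
R:4↔3 J1 <5,3,0>
C:1↔4 J2 <5,3,1>
#5 <6,3,1>
PS:5↔4 J2 <6,3,2>
R:0↔3 J1 <6,4,2>
#6 <7,4,2>
PS:5↔3 J2 <7,4,3>
#7 <8,4,3>
PS:2↔7 J2 <8,4,4>
R:5↔6 J1 <8,5,4>
3×7 − 2×5 − 1×4 = 7

M = 7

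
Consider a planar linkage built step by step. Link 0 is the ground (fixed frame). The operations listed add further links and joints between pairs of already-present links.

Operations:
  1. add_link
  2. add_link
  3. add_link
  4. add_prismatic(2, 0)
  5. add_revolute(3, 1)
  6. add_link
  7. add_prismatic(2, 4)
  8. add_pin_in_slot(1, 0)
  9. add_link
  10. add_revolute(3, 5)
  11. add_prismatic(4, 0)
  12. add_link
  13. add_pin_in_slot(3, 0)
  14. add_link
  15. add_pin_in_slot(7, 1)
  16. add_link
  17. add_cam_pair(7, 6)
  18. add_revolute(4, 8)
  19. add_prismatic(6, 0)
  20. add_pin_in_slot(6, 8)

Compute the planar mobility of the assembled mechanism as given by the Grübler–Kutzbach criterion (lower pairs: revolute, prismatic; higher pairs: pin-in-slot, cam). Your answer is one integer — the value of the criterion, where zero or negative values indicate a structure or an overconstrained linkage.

L=1 J1=0 J2=0
add link → L=2 J1=0 J2=0
add link → L=3 J1=0 J2=0
add link → L=4 J1=0 J2=0
P@2,0 dof=1 J1 → L=4 J1=1 J2=0
R@3,1 dof=1 J1 → L=4 J1=2 J2=0
add link → L=5 J1=2 J2=0
P@2,4 dof=1 J1 → L=5 J1=3 J2=0
PS@1,0 dof=2 J2 → L=5 J1=3 J2=1
add link → L=6 J1=3 J2=1
R@3,5 dof=1 J1 → L=6 J1=4 J2=1
P@4,0 dof=1 J1 → L=6 J1=5 J2=1
add link → L=7 J1=5 J2=1
PS@3,0 dof=2 J2 → L=7 J1=5 J2=2
add link → L=8 J1=5 J2=2
PS@7,1 dof=2 J2 → L=8 J1=5 J2=3
add link → L=9 J1=5 J2=3
C@7,6 dof=2 J2 → L=9 J1=5 J2=4
R@4,8 dof=1 J1 → L=9 J1=6 J2=4
P@6,0 dof=1 J1 → L=9 J1=7 J2=4
PS@6,8 dof=2 J2 → L=9 J1=7 J2=5
M=3(L−1)−2J1−J2=3·8−2·7−5=5

M = 5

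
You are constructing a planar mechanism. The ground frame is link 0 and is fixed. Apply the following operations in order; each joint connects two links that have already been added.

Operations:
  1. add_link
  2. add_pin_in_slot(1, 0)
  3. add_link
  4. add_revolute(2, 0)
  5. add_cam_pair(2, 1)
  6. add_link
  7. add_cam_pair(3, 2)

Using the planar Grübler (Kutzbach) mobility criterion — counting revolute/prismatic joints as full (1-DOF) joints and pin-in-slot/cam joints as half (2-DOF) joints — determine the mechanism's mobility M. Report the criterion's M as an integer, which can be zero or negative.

M = 4

L=1 J1=0 J2=0
add link → L=2 J1=0 J2=0
PS@1,0 dof=2 J2 → L=2 J1=0 J2=1
add link → L=3 J1=0 J2=1
R@2,0 dof=1 J1 → L=3 J1=1 J2=1
C@2,1 dof=2 J2 → L=3 J1=1 J2=2
add link → L=4 J1=1 J2=2
C@3,2 dof=2 J2 → L=4 J1=1 J2=3
M=3(L−1)−2J1−J2=3·3−2·1−3=4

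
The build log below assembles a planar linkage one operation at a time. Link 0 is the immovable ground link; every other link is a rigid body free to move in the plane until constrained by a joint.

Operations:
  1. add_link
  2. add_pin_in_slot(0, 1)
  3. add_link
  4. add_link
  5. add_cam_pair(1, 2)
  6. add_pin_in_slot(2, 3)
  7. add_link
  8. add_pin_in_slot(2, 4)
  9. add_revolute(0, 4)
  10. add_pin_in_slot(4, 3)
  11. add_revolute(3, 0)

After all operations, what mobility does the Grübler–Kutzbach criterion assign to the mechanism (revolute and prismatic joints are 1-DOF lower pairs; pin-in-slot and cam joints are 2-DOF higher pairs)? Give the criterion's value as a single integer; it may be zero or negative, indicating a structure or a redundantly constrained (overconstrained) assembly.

[1;0;0] (link 0 is ground)
L+ [2;0;0]
PS(0,1)∈J2 [2;0;1]
L+ [3;0;1]
L+ [4;0;1]
C(1,2)∈J2 [4;0;2]
PS(2,3)∈J2 [4;0;3]
L+ [5;0;3]
PS(2,4)∈J2 [5;0;4]
R(0,4)∈J1 [5;1;4]
PS(4,3)∈J2 [5;1;5]
R(3,0)∈J1 [5;2;5]
mobility = 12 − 4 − 5 = 3

M = 3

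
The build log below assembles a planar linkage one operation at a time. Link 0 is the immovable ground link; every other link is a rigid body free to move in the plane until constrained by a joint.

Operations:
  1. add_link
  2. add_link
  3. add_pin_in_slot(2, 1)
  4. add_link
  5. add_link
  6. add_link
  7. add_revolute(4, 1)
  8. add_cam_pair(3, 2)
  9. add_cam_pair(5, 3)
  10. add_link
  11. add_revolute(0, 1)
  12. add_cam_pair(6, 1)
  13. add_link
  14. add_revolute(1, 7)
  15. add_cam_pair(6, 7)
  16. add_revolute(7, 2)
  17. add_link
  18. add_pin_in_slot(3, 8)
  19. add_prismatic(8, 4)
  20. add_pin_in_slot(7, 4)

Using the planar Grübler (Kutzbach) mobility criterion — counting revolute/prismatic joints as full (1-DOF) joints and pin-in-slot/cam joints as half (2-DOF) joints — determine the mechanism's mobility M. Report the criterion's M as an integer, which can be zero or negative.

M = 7

[1;0;0] (link 0 is ground)
L+ [2;0;0]
L+ [3;0;0]
PS(2,1)∈J2 [3;0;1]
L+ [4;0;1]
L+ [5;0;1]
L+ [6;0;1]
R(4,1)∈J1 [6;1;1]
C(3,2)∈J2 [6;1;2]
C(5,3)∈J2 [6;1;3]
L+ [7;1;3]
R(0,1)∈J1 [7;2;3]
C(6,1)∈J2 [7;2;4]
L+ [8;2;4]
R(1,7)∈J1 [8;3;4]
C(6,7)∈J2 [8;3;5]
R(7,2)∈J1 [8;4;5]
L+ [9;4;5]
PS(3,8)∈J2 [9;4;6]
P(8,4)∈J1 [9;5;6]
PS(7,4)∈J2 [9;5;7]
mobility = 24 − 10 − 7 = 7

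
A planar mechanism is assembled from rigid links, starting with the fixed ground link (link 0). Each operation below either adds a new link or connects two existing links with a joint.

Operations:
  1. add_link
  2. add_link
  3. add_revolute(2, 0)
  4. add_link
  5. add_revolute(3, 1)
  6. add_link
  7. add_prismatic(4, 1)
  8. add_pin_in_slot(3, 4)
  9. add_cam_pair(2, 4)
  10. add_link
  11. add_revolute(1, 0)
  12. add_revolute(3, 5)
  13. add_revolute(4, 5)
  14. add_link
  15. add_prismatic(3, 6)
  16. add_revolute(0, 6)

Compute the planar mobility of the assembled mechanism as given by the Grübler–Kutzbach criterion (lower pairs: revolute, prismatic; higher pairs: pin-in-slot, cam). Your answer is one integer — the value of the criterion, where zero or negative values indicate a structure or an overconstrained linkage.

M = 0

(L,J1,J2)=(1,0,0); link0 fixed
link1: (2,0,0)
link2: (3,0,0)
R 2-0 [J1]: (3,1,0)
link3: (4,1,0)
R 3-1 [J1]: (4,2,0)
link4: (5,2,0)
P 4-1 [J1]: (5,3,0)
PS 3-4 [J2]: (5,3,1)
C 2-4 [J2]: (5,3,2)
link5: (6,3,2)
R 1-0 [J1]: (6,4,2)
R 3-5 [J1]: (6,5,2)
R 4-5 [J1]: (6,6,2)
link6: (7,6,2)
P 3-6 [J1]: (7,7,2)
R 0-6 [J1]: (7,8,2)
Grübler: 3·6 − 2·8 − 2 = 0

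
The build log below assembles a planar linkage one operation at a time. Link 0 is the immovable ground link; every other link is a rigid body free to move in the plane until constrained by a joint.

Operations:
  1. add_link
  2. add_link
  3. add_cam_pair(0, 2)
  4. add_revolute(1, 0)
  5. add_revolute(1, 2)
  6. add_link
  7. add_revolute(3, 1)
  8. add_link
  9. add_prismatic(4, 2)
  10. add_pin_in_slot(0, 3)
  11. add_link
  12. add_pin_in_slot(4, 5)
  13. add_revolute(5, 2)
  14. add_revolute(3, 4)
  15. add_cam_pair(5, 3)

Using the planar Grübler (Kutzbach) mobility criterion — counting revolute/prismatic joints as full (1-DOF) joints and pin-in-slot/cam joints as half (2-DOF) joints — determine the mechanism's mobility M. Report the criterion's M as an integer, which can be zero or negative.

M = -1

ground; <1,0,0>
#1 <2,0,0>
#2 <3,0,0>
C:0↔2 J2 <3,0,1>
R:1↔0 J1 <3,1,1>
R:1↔2 J1 <3,2,1>
#3 <4,2,1>
R:3↔1 J1 <4,3,1>
#4 <5,3,1>
P:4↔2 J1 <5,4,1>
PS:0↔3 J2 <5,4,2>
#5 <6,4,2>
PS:4↔5 J2 <6,4,3>
R:5↔2 J1 <6,5,3>
R:3↔4 J1 <6,6,3>
C:5↔3 J2 <6,6,4>
3×5 − 2×6 − 1×4 = -1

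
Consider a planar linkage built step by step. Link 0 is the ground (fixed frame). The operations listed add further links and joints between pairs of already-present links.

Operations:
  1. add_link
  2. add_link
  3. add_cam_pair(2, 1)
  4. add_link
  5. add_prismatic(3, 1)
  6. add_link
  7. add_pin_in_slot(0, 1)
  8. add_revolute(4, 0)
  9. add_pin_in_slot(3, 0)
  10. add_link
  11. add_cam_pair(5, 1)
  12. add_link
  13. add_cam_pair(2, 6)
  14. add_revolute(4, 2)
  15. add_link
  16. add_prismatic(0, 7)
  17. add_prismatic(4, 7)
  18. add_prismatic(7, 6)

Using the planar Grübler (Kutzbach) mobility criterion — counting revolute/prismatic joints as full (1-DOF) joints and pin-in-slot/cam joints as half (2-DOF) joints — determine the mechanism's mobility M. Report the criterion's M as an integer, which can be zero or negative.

ground; <1,0,0>
#1 <2,0,0>
#2 <3,0,0>
C:2↔1 J2 <3,0,1>
#3 <4,0,1>
P:3↔1 J1 <4,1,1>
#4 <5,1,1>
PS:0↔1 J2 <5,1,2>
R:4↔0 J1 <5,2,2>
PS:3↔0 J2 <5,2,3>
#5 <6,2,3>
C:5↔1 J2 <6,2,4>
#6 <7,2,4>
C:2↔6 J2 <7,2,5>
R:4↔2 J1 <7,3,5>
#7 <8,3,5>
P:0↔7 J1 <8,4,5>
P:4↔7 J1 <8,5,5>
P:7↔6 J1 <8,6,5>
3×7 − 2×6 − 1×5 = 4

M = 4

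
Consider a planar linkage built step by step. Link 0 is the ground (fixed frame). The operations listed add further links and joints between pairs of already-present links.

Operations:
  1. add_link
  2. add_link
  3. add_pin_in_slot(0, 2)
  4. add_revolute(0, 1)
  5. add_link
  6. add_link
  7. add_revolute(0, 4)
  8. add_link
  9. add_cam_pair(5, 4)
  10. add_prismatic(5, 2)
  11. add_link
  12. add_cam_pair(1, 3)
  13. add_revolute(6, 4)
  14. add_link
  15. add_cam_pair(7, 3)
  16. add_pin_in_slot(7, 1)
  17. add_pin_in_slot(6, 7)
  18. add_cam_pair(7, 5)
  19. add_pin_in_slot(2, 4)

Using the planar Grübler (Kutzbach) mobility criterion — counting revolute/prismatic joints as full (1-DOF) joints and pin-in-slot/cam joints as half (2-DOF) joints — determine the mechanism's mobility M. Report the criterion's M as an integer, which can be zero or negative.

ground; <1,0,0>
#1 <2,0,0>
#2 <3,0,0>
PS:0↔2 J2 <3,0,1>
R:0↔1 J1 <3,1,1>
#3 <4,1,1>
#4 <5,1,1>
R:0↔4 J1 <5,2,1>
#5 <6,2,1>
C:5↔4 J2 <6,2,2>
P:5↔2 J1 <6,3,2>
#6 <7,3,2>
C:1↔3 J2 <7,3,3>
R:6↔4 J1 <7,4,3>
#7 <8,4,3>
C:7↔3 J2 <8,4,4>
PS:7↔1 J2 <8,4,5>
PS:6↔7 J2 <8,4,6>
C:7↔5 J2 <8,4,7>
PS:2↔4 J2 <8,4,8>
3×7 − 2×4 − 1×8 = 5

M = 5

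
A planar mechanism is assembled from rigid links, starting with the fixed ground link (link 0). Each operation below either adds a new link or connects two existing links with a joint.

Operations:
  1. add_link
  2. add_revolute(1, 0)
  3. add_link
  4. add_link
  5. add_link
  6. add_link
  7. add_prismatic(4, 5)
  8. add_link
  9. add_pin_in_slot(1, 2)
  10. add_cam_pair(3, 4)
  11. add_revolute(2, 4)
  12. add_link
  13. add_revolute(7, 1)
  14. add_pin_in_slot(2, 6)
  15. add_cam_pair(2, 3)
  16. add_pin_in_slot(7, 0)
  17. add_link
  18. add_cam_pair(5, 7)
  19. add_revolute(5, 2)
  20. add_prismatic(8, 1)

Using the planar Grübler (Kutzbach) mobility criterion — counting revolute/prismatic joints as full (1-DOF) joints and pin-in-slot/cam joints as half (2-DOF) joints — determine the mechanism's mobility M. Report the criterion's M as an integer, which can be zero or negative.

M = 6

ground; <1,0,0>
#1 <2,0,0>
R:1↔0 J1 <2,1,0>
#2 <3,1,0>
#3 <4,1,0>
#4 <5,1,0>
#5 <6,1,0>
P:4↔5 J1 <6,2,0>
#6 <7,2,0>
PS:1↔2 J2 <7,2,1>
C:3↔4 J2 <7,2,2>
R:2↔4 J1 <7,3,2>
#7 <8,3,2>
R:7↔1 J1 <8,4,2>
PS:2↔6 J2 <8,4,3>
C:2↔3 J2 <8,4,4>
PS:7↔0 J2 <8,4,5>
#8 <9,4,5>
C:5↔7 J2 <9,4,6>
R:5↔2 J1 <9,5,6>
P:8↔1 J1 <9,6,6>
3×8 − 2×6 − 1×6 = 6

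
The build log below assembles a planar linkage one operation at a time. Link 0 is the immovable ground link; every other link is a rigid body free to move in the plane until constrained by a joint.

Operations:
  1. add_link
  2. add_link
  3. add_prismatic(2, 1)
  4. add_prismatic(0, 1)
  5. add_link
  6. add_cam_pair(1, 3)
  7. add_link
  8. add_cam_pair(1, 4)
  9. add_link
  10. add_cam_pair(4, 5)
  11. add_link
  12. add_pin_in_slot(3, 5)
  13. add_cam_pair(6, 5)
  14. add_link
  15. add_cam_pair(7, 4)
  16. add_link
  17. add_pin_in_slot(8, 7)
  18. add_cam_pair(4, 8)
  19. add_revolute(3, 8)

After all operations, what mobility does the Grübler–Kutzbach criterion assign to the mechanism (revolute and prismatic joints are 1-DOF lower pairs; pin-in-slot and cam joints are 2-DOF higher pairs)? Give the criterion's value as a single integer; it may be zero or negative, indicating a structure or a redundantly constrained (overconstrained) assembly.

L=1 J1=0 J2=0
add link → L=2 J1=0 J2=0
add link → L=3 J1=0 J2=0
P@2,1 dof=1 J1 → L=3 J1=1 J2=0
P@0,1 dof=1 J1 → L=3 J1=2 J2=0
add link → L=4 J1=2 J2=0
C@1,3 dof=2 J2 → L=4 J1=2 J2=1
add link → L=5 J1=2 J2=1
C@1,4 dof=2 J2 → L=5 J1=2 J2=2
add link → L=6 J1=2 J2=2
C@4,5 dof=2 J2 → L=6 J1=2 J2=3
add link → L=7 J1=2 J2=3
PS@3,5 dof=2 J2 → L=7 J1=2 J2=4
C@6,5 dof=2 J2 → L=7 J1=2 J2=5
add link → L=8 J1=2 J2=5
C@7,4 dof=2 J2 → L=8 J1=2 J2=6
add link → L=9 J1=2 J2=6
PS@8,7 dof=2 J2 → L=9 J1=2 J2=7
C@4,8 dof=2 J2 → L=9 J1=2 J2=8
R@3,8 dof=1 J1 → L=9 J1=3 J2=8
M=3(L−1)−2J1−J2=3·8−2·3−8=10

M = 10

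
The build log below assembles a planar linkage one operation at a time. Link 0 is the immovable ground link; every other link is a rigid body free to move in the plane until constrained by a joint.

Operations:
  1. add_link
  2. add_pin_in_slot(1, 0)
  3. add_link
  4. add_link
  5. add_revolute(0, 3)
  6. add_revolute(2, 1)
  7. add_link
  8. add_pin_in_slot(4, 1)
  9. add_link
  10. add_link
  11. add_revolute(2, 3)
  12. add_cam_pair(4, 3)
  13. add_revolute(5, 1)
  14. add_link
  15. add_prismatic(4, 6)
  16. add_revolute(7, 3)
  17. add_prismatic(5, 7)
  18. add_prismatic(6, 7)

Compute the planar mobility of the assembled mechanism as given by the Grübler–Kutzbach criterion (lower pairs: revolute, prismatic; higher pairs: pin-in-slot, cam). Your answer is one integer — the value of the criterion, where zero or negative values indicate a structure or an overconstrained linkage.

ground; <1,0,0>
#1 <2,0,0>
PS:1↔0 J2 <2,0,1>
#2 <3,0,1>
#3 <4,0,1>
R:0↔3 J1 <4,1,1>
R:2↔1 J1 <4,2,1>
#4 <5,2,1>
PS:4↔1 J2 <5,2,2>
#5 <6,2,2>
#6 <7,2,2>
R:2↔3 J1 <7,3,2>
C:4↔3 J2 <7,3,3>
R:5↔1 J1 <7,4,3>
#7 <8,4,3>
P:4↔6 J1 <8,5,3>
R:7↔3 J1 <8,6,3>
P:5↔7 J1 <8,7,3>
P:6↔7 J1 <8,8,3>
3×7 − 2×8 − 1×3 = 2

M = 2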